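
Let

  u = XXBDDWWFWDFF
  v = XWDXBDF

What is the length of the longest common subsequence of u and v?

5

Let dp[i][j] be the LCS length of the first i characters of u and the first j characters of v. dp[i][j] = dp[i-1][j-1]+1 when the i-th and j-th characters match, else max(dp[i-1][j], dp[i][j-1]).
    ·  X  W  D  X  B  D  F
 ·  0  0  0  0  0  0  0  0
 X  0  1  1  1  1  1  1  1
 X  0  1  1  1  2  2  2  2
 B  0  1  1  1  2  3  3  3
 D  0  1  1  2  2  3  4  4
 D  0  1  1  2  2  3  4  4
 W  0  1  2  2  2  3  4  4
 W  0  1  2  2  2  3  4  4
 F  0  1  2  2  2  3  4  5
 W  0  1  2  2  2  3  4  5
 D  0  1  2  3  3  3  4  5
 F  0  1  2  3  3  3  4  5
 F  0  1  2  3  3  3  4  5
dp[12][7] = 5. One LCS (by backtracking along matches): XXBDF.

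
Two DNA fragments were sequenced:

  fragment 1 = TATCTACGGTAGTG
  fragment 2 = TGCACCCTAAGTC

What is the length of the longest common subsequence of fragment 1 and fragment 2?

Pick T [1,1] → A [2,4] → C [4,7] → T [5,8] → A [6,9] → A [11,10] → G [12,11] → T [13,12]; all 8 bases appear in both, in order, and the DP table's final entry dp[14][13] is also 8, so no common subsequence is longer.

8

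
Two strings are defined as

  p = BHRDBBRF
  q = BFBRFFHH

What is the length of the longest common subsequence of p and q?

One common subsequence of length 4: B (p #1, q #1), then B (p #6, q #3), then R (p #7, q #4), then F (p #8, q #6). The LCS DP gives dp[8][8] = 4, so this is optimal.

4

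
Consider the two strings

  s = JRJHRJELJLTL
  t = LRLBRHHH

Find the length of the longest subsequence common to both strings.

2

Let dp[i][j] be the LCS length of the first i characters of s and the first j characters of t. dp[i][j] = dp[i-1][j-1]+1 when the i-th and j-th characters match, else max(dp[i-1][j], dp[i][j-1]).
    ·  L  R  L  B  R  H  H  H
 ·  0  0  0  0  0  0  0  0  0
 J  0  0  0  0  0  0  0  0  0
 R  0  0  1  1  1  1  1  1  1
 J  0  0  1  1  1  1  1  1  1
 H  0  0  1  1  1  1  2  2  2
 R  0  0  1  1  1  2  2  2  2
 J  0  0  1  1  1  2  2  2  2
 E  0  0  1  1  1  2  2  2  2
 L  0  1  1  2  2  2  2  2  2
 J  0  1  1  2  2  2  2  2  2
 L  0  1  1  2  2  2  2  2  2
 T  0  1  1  2  2  2  2  2  2
 L  0  1  1  2  2  2  2  2  2
dp[12][8] = 2. One LCS (by backtracking along matches): RH.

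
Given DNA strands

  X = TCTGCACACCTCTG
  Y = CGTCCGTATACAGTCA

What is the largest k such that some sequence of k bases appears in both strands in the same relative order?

8

One common subsequence of length 8: T [1,3], C [2,5], T [3,9], A [6,10], C [7,11], A [8,12], T [11,14], C [12,15]. Since dp[14][16] = 8, nothing longer is possible.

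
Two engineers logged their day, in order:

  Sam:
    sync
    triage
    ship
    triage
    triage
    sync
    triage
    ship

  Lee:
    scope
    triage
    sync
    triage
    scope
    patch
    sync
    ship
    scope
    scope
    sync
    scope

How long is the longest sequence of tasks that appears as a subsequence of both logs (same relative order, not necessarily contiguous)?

4

Match sync at Sam[1]=Lee[3], then triage at Sam[2]=Lee[4], then ship at Sam[3]=Lee[8], then sync at Sam[6]=Lee[11] — 4 tasks in the same relative order in both. dp[8][12] = 4 confirms this is the maximum.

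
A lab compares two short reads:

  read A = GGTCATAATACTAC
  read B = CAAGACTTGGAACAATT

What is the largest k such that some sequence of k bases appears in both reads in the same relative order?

Pick C (read A #4, read B #1), then A (read A #5, read B #2), then A (read A #7, read B #3), then A (read A #8, read B #5), then T (read A #9, read B #8), then A (read A #10, read B #12), then C (read A #11, read B #13), then T (read A #12, read B #17); all 8 bases appear in both, in order. Since dp[14][17] = 8, nothing longer is possible.

8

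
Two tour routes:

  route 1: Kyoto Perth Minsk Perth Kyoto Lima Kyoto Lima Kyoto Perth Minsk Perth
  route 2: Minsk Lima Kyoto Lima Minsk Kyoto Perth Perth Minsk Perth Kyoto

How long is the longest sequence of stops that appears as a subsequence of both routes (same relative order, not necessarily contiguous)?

8

One common subsequence of length 8: Minsk [3,1] → Lima [6,2] → Kyoto [7,3] → Lima [8,4] → Kyoto [9,6] → Perth [10,8] → Minsk [11,9] → Perth [12,10], and the DP table's final entry dp[12][11] is also 8, so no common subsequence is longer.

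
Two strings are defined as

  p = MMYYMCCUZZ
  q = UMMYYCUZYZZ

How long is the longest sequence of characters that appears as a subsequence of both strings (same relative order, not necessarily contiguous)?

Let dp[i][j] be the LCS length of the first i characters of p and the first j characters of q. dp[i][j] = dp[i-1][j-1]+1 when the i-th and j-th characters match, else max(dp[i-1][j], dp[i][j-1]).
    ·  U  M  M  Y  Y  C  U  Z  Y  Z  Z
 ·  0  0  0  0  0  0  0  0  0  0  0  0
 M  0  0  1  1  1  1  1  1  1  1  1  1
 M  0  0  1  2  2  2  2  2  2  2  2  2
 Y  0  0  1  2  3  3  3  3  3  3  3  3
 Y  0  0  1  2  3  4  4  4  4  4  4  4
 M  0  0  1  2  3  4  4  4  4  4  4  4
 C  0  0  1  2  3  4  5  5  5  5  5  5
 C  0  0  1  2  3  4  5  5  5  5  5  5
 U  0  1  1  2  3  4  5  6  6  6  6  6
 Z  0  1  1  2  3  4  5  6  7  7  7  7
 Z  0  1  1  2  3  4  5  6  7  7  8  8
dp[10][11] = 8. One LCS (by backtracking along matches): MMYYCUZZ.

8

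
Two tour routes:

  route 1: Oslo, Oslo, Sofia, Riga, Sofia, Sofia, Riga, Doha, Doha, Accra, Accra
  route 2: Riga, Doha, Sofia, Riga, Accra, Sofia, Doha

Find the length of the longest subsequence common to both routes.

Pick Sofia (route 1 #3, route 2 #3) → Riga (route 1 #4, route 2 #4) → Sofia (route 1 #6, route 2 #6) → Doha (route 1 #9, route 2 #7); all 4 stops appear in both, in order. Since dp[11][7] = 4, nothing longer is possible.

4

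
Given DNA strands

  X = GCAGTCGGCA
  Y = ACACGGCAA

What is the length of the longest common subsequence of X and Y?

Pick C at X[2]=Y[2], then A at X[3]=Y[3], then C at X[6]=Y[4], then G at X[7]=Y[5], then G at X[8]=Y[6], then C at X[9]=Y[7], then A at X[10]=Y[9]; all 7 bases appear in both, in order, and the DP table's final entry dp[10][9] is also 7, so no common subsequence is longer.

7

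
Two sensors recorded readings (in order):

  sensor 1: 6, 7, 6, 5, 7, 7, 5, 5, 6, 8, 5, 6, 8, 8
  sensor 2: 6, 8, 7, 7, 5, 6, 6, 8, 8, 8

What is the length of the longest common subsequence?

Taking 6 at sensor 1[1]=sensor 2[1] → 7 at sensor 1[5]=sensor 2[3] → 7 at sensor 1[6]=sensor 2[4] → 5 at sensor 1[7]=sensor 2[5] → 6 at sensor 1[9]=sensor 2[7] → 8 at sensor 1[10]=sensor 2[8] → 8 at sensor 1[13]=sensor 2[9] → 8 at sensor 1[14]=sensor 2[10] gives a common subsequence of length 8, and the DP table's final entry dp[14][10] is also 8, so no common subsequence is longer.

8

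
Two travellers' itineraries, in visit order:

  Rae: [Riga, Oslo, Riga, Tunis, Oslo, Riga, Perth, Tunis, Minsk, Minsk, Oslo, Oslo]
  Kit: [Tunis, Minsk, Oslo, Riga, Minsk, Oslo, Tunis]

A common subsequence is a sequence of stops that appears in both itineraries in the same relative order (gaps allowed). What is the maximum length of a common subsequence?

5

Taking Tunis (Rae #4, Kit #1), Oslo (Rae #5, Kit #3), Riga (Rae #6, Kit #4), Minsk (Rae #10, Kit #5), Oslo (Rae #11, Kit #6) gives a common subsequence of length 5. Since dp[12][7] = 5, nothing longer is possible.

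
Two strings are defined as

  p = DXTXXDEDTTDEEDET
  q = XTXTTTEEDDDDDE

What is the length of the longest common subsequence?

Taking X (p #2, q #1) → T (p #3, q #2) → X (p #4, q #3) → T (p #9, q #5) → T (p #10, q #6) → E (p #12, q #7) → E (p #13, q #8) → D (p #14, q #13) → E (p #15, q #14) gives a common subsequence of length 9. dp[16][14] = 9 confirms this is the maximum.

9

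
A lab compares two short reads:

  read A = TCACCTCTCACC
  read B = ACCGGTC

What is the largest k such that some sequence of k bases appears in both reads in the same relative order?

5

Pick A (read A #3, read B #1), C (read A #4, read B #2), C (read A #5, read B #3), T (read A #8, read B #6), C (read A #12, read B #7); all 5 bases appear in both, in order. dp[12][7] = 5 confirms this is the maximum.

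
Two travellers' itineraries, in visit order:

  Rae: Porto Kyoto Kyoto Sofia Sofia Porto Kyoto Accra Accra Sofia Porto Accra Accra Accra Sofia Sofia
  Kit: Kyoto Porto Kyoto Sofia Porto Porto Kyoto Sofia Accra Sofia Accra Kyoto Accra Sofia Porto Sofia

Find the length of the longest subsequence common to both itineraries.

11

Pick Porto at Rae[1]=Kit[2], Kyoto at Rae[3]=Kit[3], Sofia at Rae[4]=Kit[4], Porto at Rae[6]=Kit[6], Kyoto at Rae[7]=Kit[7], Accra at Rae[9]=Kit[9], Sofia at Rae[10]=Kit[10], Accra at Rae[12]=Kit[11], Accra at Rae[14]=Kit[13], Sofia at Rae[15]=Kit[14], Sofia at Rae[16]=Kit[16]; all 11 stops appear in both, in order, and the DP table's final entry dp[16][16] is also 11, so no common subsequence is longer.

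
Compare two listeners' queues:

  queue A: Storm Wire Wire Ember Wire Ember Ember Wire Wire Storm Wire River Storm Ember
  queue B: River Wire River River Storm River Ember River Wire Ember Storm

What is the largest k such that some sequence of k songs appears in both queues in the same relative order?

One common subsequence of length 5: Storm (queue A #1, queue B #5) → Ember (queue A #4, queue B #7) → Wire (queue A #5, queue B #9) → Ember (queue A #7, queue B #10) → Storm (queue A #13, queue B #11). dp[14][11] = 5 confirms this is the maximum.

5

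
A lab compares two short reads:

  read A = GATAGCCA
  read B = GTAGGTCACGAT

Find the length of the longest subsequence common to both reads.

7

Let dp[i][j] be the LCS length of the first i bases of read A and the first j bases of read B. dp[i][j] = dp[i-1][j-1]+1 when the i-th and j-th bases match, else max(dp[i-1][j], dp[i][j-1]).
    ·  G  T  A  G  G  T  C  A  C  G  A  T
 ·  0  0  0  0  0  0  0  0  0  0  0  0  0
 G  0  1  1  1  1  1  1  1  1  1  1  1  1
 A  0  1  1  2  2  2  2  2  2  2  2  2  2
 T  0  1  2  2  2  2  3  3  3  3  3  3  3
 A  0  1  2  3  3  3  3  3  4  4  4  4  4
 G  0  1  2  3  4  4  4  4  4  4  5  5  5
 C  0  1  2  3  4  4  4  5  5  5  5  5  5
 C  0  1  2  3  4  4  4  5  5  6  6  6  6
 A  0  1  2  3  4  4  4  5  6  6  6  7  7
dp[8][12] = 7. One LCS (by backtracking along matches): GTAGCCA.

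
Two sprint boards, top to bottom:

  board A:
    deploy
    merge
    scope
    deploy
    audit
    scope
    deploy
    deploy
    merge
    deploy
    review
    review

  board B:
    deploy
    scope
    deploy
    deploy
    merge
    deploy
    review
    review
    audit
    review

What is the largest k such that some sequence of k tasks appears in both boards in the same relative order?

8

Match deploy (board A #4, board B #1), scope (board A #6, board B #2), deploy (board A #7, board B #3), deploy (board A #8, board B #4), merge (board A #9, board B #5), deploy (board A #10, board B #6), review (board A #11, board B #8), review (board A #12, board B #10) — 8 tasks in the same relative order in both. The LCS DP gives dp[12][10] = 8, so this is optimal.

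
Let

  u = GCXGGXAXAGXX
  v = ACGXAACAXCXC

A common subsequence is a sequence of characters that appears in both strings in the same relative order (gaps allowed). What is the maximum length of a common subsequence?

Taking C at u[2]=v[2], then G at u[5]=v[3], then X at u[6]=v[4], then A at u[7]=v[6], then A at u[9]=v[8], then X at u[11]=v[9], then X at u[12]=v[11] gives a common subsequence of length 7, and the DP table's final entry dp[12][12] is also 7, so no common subsequence is longer.

7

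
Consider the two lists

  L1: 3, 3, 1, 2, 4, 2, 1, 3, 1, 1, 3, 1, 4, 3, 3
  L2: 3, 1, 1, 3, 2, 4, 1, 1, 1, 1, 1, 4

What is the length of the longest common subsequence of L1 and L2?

9

Match 3 (L1 #1, L2 #1), 3 (L1 #2, L2 #4), 2 (L1 #4, L2 #5), 4 (L1 #5, L2 #6), 1 (L1 #7, L2 #8), 1 (L1 #9, L2 #9), 1 (L1 #10, L2 #10), 1 (L1 #12, L2 #11), 4 (L1 #13, L2 #12) — 9 values in the same relative order in both. The LCS DP gives dp[15][12] = 9, so this is optimal.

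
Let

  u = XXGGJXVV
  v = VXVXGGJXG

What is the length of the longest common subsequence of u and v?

Match X at u[1]=v[2]; then X at u[2]=v[4]; then G at u[3]=v[5]; then G at u[4]=v[6]; then J at u[5]=v[7]; then X at u[6]=v[8] — 6 characters in the same relative order in both, and the DP table's final entry dp[8][9] is also 6, so no common subsequence is longer.

6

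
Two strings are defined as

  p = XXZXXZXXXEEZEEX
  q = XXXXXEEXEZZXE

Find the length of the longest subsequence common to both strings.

Match X (p #1, q #1), then X (p #2, q #2), then X (p #4, q #3), then X (p #5, q #4), then X (p #7, q #5), then X (p #9, q #8), then E (p #10, q #9), then Z (p #12, q #11), then E (p #14, q #13) — 9 characters in the same relative order in both. The LCS DP gives dp[15][13] = 9, so this is optimal.

9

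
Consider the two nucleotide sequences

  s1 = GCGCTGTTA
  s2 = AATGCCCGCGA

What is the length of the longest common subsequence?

Match G at s1[1]=s2[4]; then C at s1[2]=s2[7]; then G at s1[3]=s2[8]; then C at s1[4]=s2[9]; then G at s1[6]=s2[10]; then A at s1[9]=s2[11] — 6 bases in the same relative order in both. Since dp[9][11] = 6, nothing longer is possible.

6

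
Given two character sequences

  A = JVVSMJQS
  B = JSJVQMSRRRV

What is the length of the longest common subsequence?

5

Let dp[i][j] be the LCS length of the first i characters of A and the first j characters of B. dp[i][j] = dp[i-1][j-1]+1 when the i-th and j-th characters match, else max(dp[i-1][j], dp[i][j-1]).
    ·  J  S  J  V  Q  M  S  R  R  R  V
 ·  0  0  0  0  0  0  0  0  0  0  0  0
 J  0  1  1  1  1  1  1  1  1  1  1  1
 V  0  1  1  1  2  2  2  2  2  2  2  2
 V  0  1  1  1  2  2  2  2  2  2  2  3
 S  0  1  2  2  2  2  2  3  3  3  3  3
 M  0  1  2  2  2  2  3  3  3  3  3  3
 J  0  1  2  3  3  3  3  3  3  3  3  3
 Q  0  1  2  3  3  4  4  4  4  4  4  4
 S  0  1  2  3  3  4  4  5  5  5  5  5
dp[8][11] = 5. One LCS (by backtracking along matches): JSJQS.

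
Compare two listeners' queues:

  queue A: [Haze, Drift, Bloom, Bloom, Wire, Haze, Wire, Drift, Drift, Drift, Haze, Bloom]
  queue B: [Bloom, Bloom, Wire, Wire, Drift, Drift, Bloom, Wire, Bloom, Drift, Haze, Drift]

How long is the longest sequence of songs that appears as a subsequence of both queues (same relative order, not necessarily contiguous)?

Pick Bloom [3,1], Bloom [4,2], Wire [5,3], Wire [7,4], Drift [8,5], Drift [9,6], Drift [10,10], Haze [11,11]; all 8 songs appear in both, in order. dp[12][12] = 8 confirms this is the maximum.

8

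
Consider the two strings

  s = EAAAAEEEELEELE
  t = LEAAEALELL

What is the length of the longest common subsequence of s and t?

7

Pick E (s #1, t #2); then A (s #2, t #3); then A (s #3, t #4); then A (s #4, t #6); then E (s #9, t #8); then L (s #10, t #9); then L (s #13, t #10); all 7 characters appear in both, in order, and the DP table's final entry dp[14][10] is also 7, so no common subsequence is longer.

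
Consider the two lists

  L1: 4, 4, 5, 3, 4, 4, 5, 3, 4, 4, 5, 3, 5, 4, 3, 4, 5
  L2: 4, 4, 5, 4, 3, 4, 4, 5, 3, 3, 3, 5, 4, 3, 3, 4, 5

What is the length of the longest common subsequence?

14

Pick 4 at L1[1]=L2[1] → 4 at L1[2]=L2[2] → 5 at L1[3]=L2[3] → 3 at L1[4]=L2[5] → 4 at L1[5]=L2[6] → 4 at L1[6]=L2[7] → 5 at L1[7]=L2[8] → 3 at L1[8]=L2[10] → 3 at L1[12]=L2[11] → 5 at L1[13]=L2[12] → 4 at L1[14]=L2[13] → 3 at L1[15]=L2[15] → 4 at L1[16]=L2[16] → 5 at L1[17]=L2[17]; all 14 values appear in both, in order, and the DP table's final entry dp[17][17] is also 14, so no common subsequence is longer.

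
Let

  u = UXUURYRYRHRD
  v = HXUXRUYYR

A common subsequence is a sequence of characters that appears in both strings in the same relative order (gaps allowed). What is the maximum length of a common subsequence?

Match U [1,3], then X [2,4], then U [4,6], then Y [6,7], then Y [8,8], then R [11,9] — 6 characters in the same relative order in both. Since dp[12][9] = 6, nothing longer is possible.

6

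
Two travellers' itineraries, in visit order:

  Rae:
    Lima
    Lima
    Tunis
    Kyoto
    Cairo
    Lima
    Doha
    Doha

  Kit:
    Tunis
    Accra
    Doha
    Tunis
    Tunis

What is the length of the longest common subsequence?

Pick Tunis (Rae #3, Kit #1) → Doha (Rae #7, Kit #3); all 2 stops appear in both, in order. Since dp[8][5] = 2, nothing longer is possible.

2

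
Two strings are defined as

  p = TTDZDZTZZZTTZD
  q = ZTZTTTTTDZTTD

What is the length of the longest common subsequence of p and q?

One common subsequence of length 7: T at p[1]=q[7] → T at p[2]=q[8] → D at p[5]=q[9] → Z at p[10]=q[10] → T at p[11]=q[11] → T at p[12]=q[12] → D at p[14]=q[13]. Since dp[14][13] = 7, nothing longer is possible.

7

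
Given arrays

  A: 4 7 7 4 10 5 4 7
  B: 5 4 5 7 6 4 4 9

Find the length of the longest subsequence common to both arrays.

Pick 4 (A #1, B #2), 7 (A #2, B #4), 4 (A #4, B #6), 4 (A #7, B #7); all 4 values appear in both, in order. The LCS DP gives dp[8][8] = 4, so this is optimal.

4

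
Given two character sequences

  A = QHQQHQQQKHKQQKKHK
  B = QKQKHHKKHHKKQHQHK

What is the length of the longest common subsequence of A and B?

Taking Q (A #1, B #3), H (A #2, B #5), H (A #5, B #6), K (A #9, B #8), H (A #10, B #10), K (A #11, B #12), Q (A #12, B #13), Q (A #13, B #15), H (A #16, B #16), K (A #17, B #17) gives a common subsequence of length 10. Since dp[17][17] = 10, nothing longer is possible.

10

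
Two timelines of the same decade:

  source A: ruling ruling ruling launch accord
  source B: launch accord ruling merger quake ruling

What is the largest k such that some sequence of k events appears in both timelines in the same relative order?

2

Pick ruling [1,3], then ruling [3,6]; all 2 events appear in both, in order. Since dp[5][6] = 2, nothing longer is possible.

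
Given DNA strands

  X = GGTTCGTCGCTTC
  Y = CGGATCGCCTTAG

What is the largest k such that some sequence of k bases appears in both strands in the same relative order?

9

Pick G [1,2], G [2,3], T [4,5], C [5,6], G [6,7], C [8,8], C [10,9], T [11,10], T [12,11]; all 9 bases appear in both, in order. dp[13][13] = 9 confirms this is the maximum.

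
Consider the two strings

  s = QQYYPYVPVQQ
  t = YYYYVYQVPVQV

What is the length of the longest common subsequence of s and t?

7

One common subsequence of length 7: Y (s #3, t #3), Y (s #4, t #4), Y (s #6, t #6), V (s #7, t #8), P (s #8, t #9), V (s #9, t #10), Q (s #10, t #11). dp[11][12] = 7 confirms this is the maximum.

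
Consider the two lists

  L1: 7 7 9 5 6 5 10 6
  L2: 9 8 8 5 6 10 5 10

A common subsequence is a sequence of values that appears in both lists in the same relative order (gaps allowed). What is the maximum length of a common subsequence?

Match 9 at L1[3]=L2[1], 5 at L1[4]=L2[4], 6 at L1[5]=L2[5], 5 at L1[6]=L2[7], 10 at L1[7]=L2[8] — 5 values in the same relative order in both, and the DP table's final entry dp[8][8] is also 5, so no common subsequence is longer.

5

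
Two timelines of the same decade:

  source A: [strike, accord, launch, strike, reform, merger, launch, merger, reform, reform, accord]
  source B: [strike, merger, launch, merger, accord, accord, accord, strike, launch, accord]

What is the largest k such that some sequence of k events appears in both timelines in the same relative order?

5

One common subsequence of length 5: strike [1,1] → accord [2,7] → strike [4,8] → launch [7,9] → accord [11,10], and the DP table's final entry dp[11][10] is also 5, so no common subsequence is longer.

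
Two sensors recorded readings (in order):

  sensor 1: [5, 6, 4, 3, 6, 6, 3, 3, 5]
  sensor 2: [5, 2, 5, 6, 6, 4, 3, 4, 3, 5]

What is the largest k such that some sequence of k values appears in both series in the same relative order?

6

Let dp[i][j] be the LCS length of the first i values of sensor 1 and the first j values of sensor 2. dp[i][j] = dp[i-1][j-1]+1 when the i-th and j-th values match, else max(dp[i-1][j], dp[i][j-1]).
    ·  5  2  5  6  6  4  3  4  3  5
 ·  0  0  0  0  0  0  0  0  0  0  0
 5  0  1  1  1  1  1  1  1  1  1  1
 6  0  1  1  1  2  2  2  2  2  2  2
 4  0  1  1  1  2  2  3  3  3  3  3
 3  0  1  1  1  2  2  3  4  4  4  4
 6  0  1  1  1  2  3  3  4  4  4  4
 6  0  1  1  1  2  3  3  4  4  4  4
 3  0  1  1  1  2  3  3  4  4  5  5
 3  0  1  1  1  2  3  3  4  4  5  5
 5  0  1  1  2  2  3  3  4  4  5  6
dp[9][10] = 6. One LCS (by backtracking along matches): 5, 6, 4, 3, 3, 5.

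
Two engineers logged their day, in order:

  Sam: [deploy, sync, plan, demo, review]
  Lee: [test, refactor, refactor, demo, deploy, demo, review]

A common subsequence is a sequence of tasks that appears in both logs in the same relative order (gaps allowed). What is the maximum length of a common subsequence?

3

One common subsequence of length 3: deploy (Sam #1, Lee #5); then demo (Sam #4, Lee #6); then review (Sam #5, Lee #7), and the DP table's final entry dp[5][7] is also 3, so no common subsequence is longer.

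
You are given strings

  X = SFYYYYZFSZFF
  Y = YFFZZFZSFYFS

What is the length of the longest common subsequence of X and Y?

6

Match F [2,3], Z [7,5], F [8,6], S [9,8], F [11,9], F [12,11] — 6 characters in the same relative order in both. Since dp[12][12] = 6, nothing longer is possible.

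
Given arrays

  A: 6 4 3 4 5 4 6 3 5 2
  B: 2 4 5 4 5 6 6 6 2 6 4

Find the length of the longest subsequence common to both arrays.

5

Match 4 [2,2] → 4 [4,4] → 5 [5,5] → 6 [7,8] → 2 [10,9] — 5 values in the same relative order in both. Since dp[10][11] = 5, nothing longer is possible.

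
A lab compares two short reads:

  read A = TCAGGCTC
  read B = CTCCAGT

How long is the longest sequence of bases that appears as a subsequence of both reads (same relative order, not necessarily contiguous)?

5

Let dp[i][j] be the LCS length of the first i bases of read A and the first j bases of read B. dp[i][j] = dp[i-1][j-1]+1 when the i-th and j-th bases match, else max(dp[i-1][j], dp[i][j-1]).
    ·  C  T  C  C  A  G  T
 ·  0  0  0  0  0  0  0  0
 T  0  0  1  1  1  1  1  1
 C  0  1  1  2  2  2  2  2
 A  0  1  1  2  2  3  3  3
 G  0  1  1  2  2  3  4  4
 G  0  1  1  2  2  3  4  4
 C  0  1  1  2  3  3  4  4
 T  0  1  2  2  3  3  4  5
 C  0  1  2  3  3  3  4  5
dp[8][7] = 5. One LCS (by backtracking along matches): TCAGT.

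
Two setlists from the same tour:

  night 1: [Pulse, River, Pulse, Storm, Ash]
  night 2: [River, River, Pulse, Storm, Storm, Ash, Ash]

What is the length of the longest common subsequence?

4

Pick River (night 1 #2, night 2 #2); then Pulse (night 1 #3, night 2 #3); then Storm (night 1 #4, night 2 #5); then Ash (night 1 #5, night 2 #7); all 4 songs appear in both, in order. The LCS DP gives dp[5][7] = 4, so this is optimal.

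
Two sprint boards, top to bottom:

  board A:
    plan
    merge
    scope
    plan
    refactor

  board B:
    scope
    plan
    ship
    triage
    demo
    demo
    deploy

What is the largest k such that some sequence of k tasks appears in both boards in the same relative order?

2

Pick scope [3,1] → plan [4,2]; all 2 tasks appear in both, in order. dp[5][7] = 2 confirms this is the maximum.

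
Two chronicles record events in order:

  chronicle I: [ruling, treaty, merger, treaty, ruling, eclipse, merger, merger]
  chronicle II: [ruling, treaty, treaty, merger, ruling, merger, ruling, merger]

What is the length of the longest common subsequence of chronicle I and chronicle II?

Pick ruling at chronicle I[1]=chronicle II[1], treaty at chronicle I[2]=chronicle II[3], merger at chronicle I[3]=chronicle II[4], ruling at chronicle I[5]=chronicle II[5], merger at chronicle I[7]=chronicle II[6], merger at chronicle I[8]=chronicle II[8]; all 6 events appear in both, in order. Since dp[8][8] = 6, nothing longer is possible.

6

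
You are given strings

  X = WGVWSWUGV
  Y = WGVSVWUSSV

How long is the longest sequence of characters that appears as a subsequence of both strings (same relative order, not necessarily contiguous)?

7

Let dp[i][j] be the LCS length of the first i characters of X and the first j characters of Y. dp[i][j] = dp[i-1][j-1]+1 when the i-th and j-th characters match, else max(dp[i-1][j], dp[i][j-1]).
    ·  W  G  V  S  V  W  U  S  S  V
 ·  0  0  0  0  0  0  0  0  0  0  0
 W  0  1  1  1  1  1  1  1  1  1  1
 G  0  1  2  2  2  2  2  2  2  2  2
 V  0  1  2  3  3  3  3  3  3  3  3
 W  0  1  2  3  3  3  4  4  4  4  4
 S  0  1  2  3  4  4  4  4  5  5  5
 W  0  1  2  3  4  4  5  5  5  5  5
 U  0  1  2  3  4  4  5  6  6  6  6
 G  0  1  2  3  4  4  5  6  6  6  6
 V  0  1  2  3  4  5  5  6  6  6  7
dp[9][10] = 7. One LCS (by backtracking along matches): WGVSWUV.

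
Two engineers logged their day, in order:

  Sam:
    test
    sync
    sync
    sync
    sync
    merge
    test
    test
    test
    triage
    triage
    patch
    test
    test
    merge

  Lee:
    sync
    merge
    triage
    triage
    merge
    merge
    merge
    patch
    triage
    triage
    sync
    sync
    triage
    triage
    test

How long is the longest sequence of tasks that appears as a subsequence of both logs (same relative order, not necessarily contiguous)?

6

One common subsequence of length 6: sync at Sam[2]=Lee[1], sync at Sam[4]=Lee[11], sync at Sam[5]=Lee[12], triage at Sam[10]=Lee[13], triage at Sam[11]=Lee[14], test at Sam[14]=Lee[15]. The LCS DP gives dp[15][15] = 6, so this is optimal.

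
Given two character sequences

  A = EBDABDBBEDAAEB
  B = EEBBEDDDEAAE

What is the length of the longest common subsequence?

8

Match E (A #1, B #2); then B (A #2, B #4); then D (A #3, B #7); then D (A #6, B #8); then E (A #9, B #9); then A (A #11, B #10); then A (A #12, B #11); then E (A #13, B #12) — 8 characters in the same relative order in both. dp[14][12] = 8 confirms this is the maximum.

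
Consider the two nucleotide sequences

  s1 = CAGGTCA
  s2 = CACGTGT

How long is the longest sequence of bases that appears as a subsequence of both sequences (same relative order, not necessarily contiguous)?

Match C (s1 #1, s2 #1), A (s1 #2, s2 #2), G (s1 #3, s2 #4), G (s1 #4, s2 #6), T (s1 #5, s2 #7) — 5 bases in the same relative order in both. The LCS DP gives dp[7][7] = 5, so this is optimal.

5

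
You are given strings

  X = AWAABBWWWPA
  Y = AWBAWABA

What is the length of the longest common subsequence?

One common subsequence of length 6: A [1,1]; then W [2,2]; then A [3,4]; then A [4,6]; then B [6,7]; then A [11,8]. dp[11][8] = 6 confirms this is the maximum.

6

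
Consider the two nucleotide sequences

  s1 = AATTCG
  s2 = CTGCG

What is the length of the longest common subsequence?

3

One common subsequence of length 3: T (s1 #3, s2 #2), then C (s1 #5, s2 #4), then G (s1 #6, s2 #5). The LCS DP gives dp[6][5] = 3, so this is optimal.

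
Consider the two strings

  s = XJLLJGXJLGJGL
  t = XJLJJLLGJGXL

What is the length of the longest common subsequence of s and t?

10

One common subsequence of length 10: X (s #1, t #1), then J (s #2, t #2), then L (s #4, t #3), then J (s #5, t #4), then J (s #8, t #5), then L (s #9, t #7), then G (s #10, t #8), then J (s #11, t #9), then G (s #12, t #10), then L (s #13, t #12). dp[13][12] = 10 confirms this is the maximum.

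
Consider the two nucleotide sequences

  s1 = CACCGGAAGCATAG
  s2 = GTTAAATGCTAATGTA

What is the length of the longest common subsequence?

8

Taking A [2,4] → A [7,5] → A [8,6] → G [9,8] → C [10,9] → A [11,12] → T [12,15] → A [13,16] gives a common subsequence of length 8. Since dp[14][16] = 8, nothing longer is possible.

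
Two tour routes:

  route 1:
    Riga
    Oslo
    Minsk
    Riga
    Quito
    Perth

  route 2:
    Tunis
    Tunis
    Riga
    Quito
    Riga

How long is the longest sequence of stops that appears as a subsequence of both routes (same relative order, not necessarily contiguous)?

2

One common subsequence of length 2: Riga [1,3], then Riga [4,5]. The LCS DP gives dp[6][5] = 2, so this is optimal.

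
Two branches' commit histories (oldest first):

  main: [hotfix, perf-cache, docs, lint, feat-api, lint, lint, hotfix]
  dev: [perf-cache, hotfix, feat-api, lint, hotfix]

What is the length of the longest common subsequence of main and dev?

4

One common subsequence of length 4: hotfix (main #1, dev #2) → feat-api (main #5, dev #3) → lint (main #7, dev #4) → hotfix (main #8, dev #5). dp[8][5] = 4 confirms this is the maximum.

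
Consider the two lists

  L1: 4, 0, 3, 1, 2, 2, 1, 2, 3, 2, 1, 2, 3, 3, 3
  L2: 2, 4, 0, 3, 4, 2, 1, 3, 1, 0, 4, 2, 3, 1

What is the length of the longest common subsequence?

9

Taking 4 at L1[1]=L2[2], then 0 at L1[2]=L2[3], then 3 at L1[3]=L2[4], then 2 at L1[6]=L2[6], then 1 at L1[7]=L2[7], then 3 at L1[9]=L2[8], then 1 at L1[11]=L2[9], then 2 at L1[12]=L2[12], then 3 at L1[13]=L2[13] gives a common subsequence of length 9. dp[15][14] = 9 confirms this is the maximum.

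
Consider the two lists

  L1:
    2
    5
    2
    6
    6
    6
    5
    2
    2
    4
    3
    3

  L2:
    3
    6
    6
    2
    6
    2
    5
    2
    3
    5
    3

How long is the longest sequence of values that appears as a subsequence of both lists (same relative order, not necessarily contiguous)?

7

Let dp[i][j] be the LCS length of the first i values of L1 and the first j values of L2. dp[i][j] = dp[i-1][j-1]+1 when the i-th and j-th values match, else max(dp[i-1][j], dp[i][j-1]).
    ·  3  6  6  2  6  2  5  2  3  5  3
 ·  0  0  0  0  0  0  0  0  0  0  0  0
 2  0  0  0  0  1  1  1  1  1  1  1  1
 5  0  0  0  0  1  1  1  2  2  2  2  2
 2  0  0  0  0  1  1  2  2  3  3  3  3
 6  0  0  1  1  1  2  2  2  3  3  3  3
 6  0  0  1  2  2  2  2  2  3  3  3  3
 6  0  0  1  2  2  3  3  3  3  3  3  3
 5  0  0  1  2  2  3  3  4  4  4  4  4
 2  0  0  1  2  3  3  4  4  5  5  5  5
 2  0  0  1  2  3  3  4  4  5  5  5  5
 4  0  0  1  2  3  3  4  4  5  5  5  5
 3  0  1  1  2  3  3  4  4  5  6  6  6
 3  0  1  1  2  3  3  4  4  5  6  6  7
dp[12][11] = 7. One LCS (by backtracking along matches): 6, 6, 6, 5, 2, 3, 3.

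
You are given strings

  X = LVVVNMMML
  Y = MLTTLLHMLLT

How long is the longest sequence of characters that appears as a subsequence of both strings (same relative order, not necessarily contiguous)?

Let dp[i][j] be the LCS length of the first i characters of X and the first j characters of Y. dp[i][j] = dp[i-1][j-1]+1 when the i-th and j-th characters match, else max(dp[i-1][j], dp[i][j-1]).
    ·  M  L  T  T  L  L  H  M  L  L  T
 ·  0  0  0  0  0  0  0  0  0  0  0  0
 L  0  0  1  1  1  1  1  1  1  1  1  1
 V  0  0  1  1  1  1  1  1  1  1  1  1
 V  0  0  1  1  1  1  1  1  1  1  1  1
 V  0  0  1  1  1  1  1  1  1  1  1  1
 N  0  0  1  1  1  1  1  1  1  1  1  1
 M  0  1  1  1  1  1  1  1  2  2  2  2
 M  0  1  1  1  1  1  1  1  2  2  2  2
 M  0  1  1  1  1  1  1  1  2  2  2  2
 L  0  1  2  2  2  2  2  2  2  3  3  3
dp[9][11] = 3. One LCS (by backtracking along matches): LML.

3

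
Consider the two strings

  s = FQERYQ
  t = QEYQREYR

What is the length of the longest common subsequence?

Match Q (s #2, t #1); then E (s #3, t #2); then R (s #4, t #5); then Y (s #5, t #7) — 4 characters in the same relative order in both. The LCS DP gives dp[6][8] = 4, so this is optimal.

4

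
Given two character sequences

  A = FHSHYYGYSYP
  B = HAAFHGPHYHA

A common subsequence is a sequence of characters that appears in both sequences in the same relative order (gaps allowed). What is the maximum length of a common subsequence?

4

Match F [1,4] → H [2,5] → H [4,8] → Y [5,9] — 4 characters in the same relative order in both, and the DP table's final entry dp[11][11] is also 4, so no common subsequence is longer.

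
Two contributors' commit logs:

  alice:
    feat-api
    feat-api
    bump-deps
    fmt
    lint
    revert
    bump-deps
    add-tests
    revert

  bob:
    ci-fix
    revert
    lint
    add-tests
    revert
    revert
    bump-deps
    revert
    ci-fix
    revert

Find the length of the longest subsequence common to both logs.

4

Match lint at alice[5]=bob[3], then revert at alice[6]=bob[6], then bump-deps at alice[7]=bob[7], then revert at alice[9]=bob[10] — 4 commits in the same relative order in both. dp[9][10] = 4 confirms this is the maximum.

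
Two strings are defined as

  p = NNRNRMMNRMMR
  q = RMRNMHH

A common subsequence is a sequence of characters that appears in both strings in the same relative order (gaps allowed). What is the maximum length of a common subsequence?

4

Let dp[i][j] be the LCS length of the first i characters of p and the first j characters of q. dp[i][j] = dp[i-1][j-1]+1 when the i-th and j-th characters match, else max(dp[i-1][j], dp[i][j-1]).
    ·  R  M  R  N  M  H  H
 ·  0  0  0  0  0  0  0  0
 N  0  0  0  0  1  1  1  1
 N  0  0  0  0  1  1  1  1
 R  0  1  1  1  1  1  1  1
 N  0  1  1  1  2  2  2  2
 R  0  1  1  2  2  2  2  2
 M  0  1  2  2  2  3  3  3
 M  0  1  2  2  2  3  3  3
 N  0  1  2  2  3  3  3  3
 R  0  1  2  3  3  3  3  3
 M  0  1  2  3  3  4  4  4
 M  0  1  2  3  3  4  4  4
 R  0  1  2  3  3  4  4  4
dp[12][7] = 4. One LCS (by backtracking along matches): RRNM.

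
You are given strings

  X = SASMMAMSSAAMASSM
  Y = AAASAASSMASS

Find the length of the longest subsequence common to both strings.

One common subsequence of length 9: S (X #1, Y #4), then A (X #2, Y #5), then A (X #6, Y #6), then S (X #8, Y #7), then S (X #9, Y #8), then M (X #12, Y #9), then A (X #13, Y #10), then S (X #14, Y #11), then S (X #15, Y #12). Since dp[16][12] = 9, nothing longer is possible.

9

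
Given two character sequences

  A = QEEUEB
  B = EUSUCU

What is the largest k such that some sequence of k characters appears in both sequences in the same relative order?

2

Let dp[i][j] be the LCS length of the first i characters of A and the first j characters of B. dp[i][j] = dp[i-1][j-1]+1 when the i-th and j-th characters match, else max(dp[i-1][j], dp[i][j-1]).
    ·  E  U  S  U  C  U
 ·  0  0  0  0  0  0  0
 Q  0  0  0  0  0  0  0
 E  0  1  1  1  1  1  1
 E  0  1  1  1  1  1  1
 U  0  1  2  2  2  2  2
 E  0  1  2  2  2  2  2
 B  0  1  2  2  2  2  2
dp[6][6] = 2. One LCS (by backtracking along matches): EU.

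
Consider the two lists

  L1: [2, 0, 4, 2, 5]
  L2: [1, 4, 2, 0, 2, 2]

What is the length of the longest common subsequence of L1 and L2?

Match 2 at L1[1]=L2[3], then 0 at L1[2]=L2[4], then 2 at L1[4]=L2[6] — 3 values in the same relative order in both. dp[5][6] = 3 confirms this is the maximum.

3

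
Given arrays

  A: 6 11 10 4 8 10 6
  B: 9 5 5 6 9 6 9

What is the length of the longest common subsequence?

Taking 6 at A[1]=B[4]; then 6 at A[7]=B[6] gives a common subsequence of length 2. The LCS DP gives dp[7][7] = 2, so this is optimal.

2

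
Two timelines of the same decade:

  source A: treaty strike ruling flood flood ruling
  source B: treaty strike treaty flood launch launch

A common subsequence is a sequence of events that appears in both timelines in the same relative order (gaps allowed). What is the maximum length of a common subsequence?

3

Pick treaty [1,1], then strike [2,2], then flood [4,4]; all 3 events appear in both, in order. The LCS DP gives dp[6][6] = 3, so this is optimal.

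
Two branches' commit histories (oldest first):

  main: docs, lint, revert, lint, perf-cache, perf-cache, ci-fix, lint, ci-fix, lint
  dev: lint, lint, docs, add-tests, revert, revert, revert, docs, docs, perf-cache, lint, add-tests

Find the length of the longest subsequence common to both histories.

Taking docs at main[1]=dev[3], revert at main[3]=dev[7], perf-cache at main[6]=dev[10], lint at main[8]=dev[11] gives a common subsequence of length 4. The LCS DP gives dp[10][12] = 4, so this is optimal.

4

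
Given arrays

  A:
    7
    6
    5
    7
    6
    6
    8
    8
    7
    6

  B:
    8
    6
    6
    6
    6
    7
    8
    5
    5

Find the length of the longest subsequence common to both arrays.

Taking 6 (A #2, B #3) → 6 (A #5, B #4) → 6 (A #6, B #5) → 8 (A #7, B #7) gives a common subsequence of length 4, and the DP table's final entry dp[10][9] is also 4, so no common subsequence is longer.

4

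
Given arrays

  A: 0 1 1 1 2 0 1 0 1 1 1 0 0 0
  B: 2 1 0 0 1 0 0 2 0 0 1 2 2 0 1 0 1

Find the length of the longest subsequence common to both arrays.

8

Pick 0 [1,4] → 1 [2,5] → 1 [3,11] → 2 [5,13] → 0 [6,14] → 1 [7,15] → 0 [8,16] → 1 [11,17]; all 8 values appear in both, in order. Since dp[14][17] = 8, nothing longer is possible.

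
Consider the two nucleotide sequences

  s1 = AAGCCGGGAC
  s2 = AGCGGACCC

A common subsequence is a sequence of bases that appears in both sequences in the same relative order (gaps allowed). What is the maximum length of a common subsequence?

7

Pick A at s1[2]=s2[1]; then G at s1[3]=s2[2]; then C at s1[5]=s2[3]; then G at s1[7]=s2[4]; then G at s1[8]=s2[5]; then A at s1[9]=s2[6]; then C at s1[10]=s2[9]; all 7 bases appear in both, in order. The LCS DP gives dp[10][9] = 7, so this is optimal.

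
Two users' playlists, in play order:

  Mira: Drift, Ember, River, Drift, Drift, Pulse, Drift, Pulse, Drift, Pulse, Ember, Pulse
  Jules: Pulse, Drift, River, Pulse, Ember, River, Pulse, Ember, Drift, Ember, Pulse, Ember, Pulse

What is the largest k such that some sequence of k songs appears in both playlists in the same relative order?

8

Pick Drift [1,2], Ember [2,5], River [3,6], Pulse [6,7], Drift [7,9], Pulse [10,11], Ember [11,12], Pulse [12,13]; all 8 songs appear in both, in order. dp[12][13] = 8 confirms this is the maximum.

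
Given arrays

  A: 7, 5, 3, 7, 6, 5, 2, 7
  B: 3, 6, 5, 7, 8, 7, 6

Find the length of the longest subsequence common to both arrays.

4

One common subsequence of length 4: 3 (A #3, B #1), 6 (A #5, B #2), 5 (A #6, B #3), 7 (A #8, B #6). The LCS DP gives dp[8][7] = 4, so this is optimal.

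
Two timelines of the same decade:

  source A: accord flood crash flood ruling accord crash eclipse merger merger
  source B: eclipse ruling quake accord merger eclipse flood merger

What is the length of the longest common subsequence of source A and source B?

Pick ruling [5,2], then accord [6,4], then eclipse [8,6], then merger [10,8]; all 4 events appear in both, in order, and the DP table's final entry dp[10][8] is also 4, so no common subsequence is longer.

4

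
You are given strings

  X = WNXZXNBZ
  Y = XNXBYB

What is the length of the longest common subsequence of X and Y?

3

Pick N at X[2]=Y[2], then X at X[3]=Y[3], then B at X[7]=Y[6]; all 3 characters appear in both, in order, and the DP table's final entry dp[8][6] is also 3, so no common subsequence is longer.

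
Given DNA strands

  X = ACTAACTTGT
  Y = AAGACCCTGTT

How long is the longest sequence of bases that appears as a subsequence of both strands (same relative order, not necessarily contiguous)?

Let dp[i][j] be the LCS length of the first i bases of X and the first j bases of Y. dp[i][j] = dp[i-1][j-1]+1 when the i-th and j-th bases match, else max(dp[i-1][j], dp[i][j-1]).
    ·  A  A  G  A  C  C  C  T  G  T  T
 ·  0  0  0  0  0  0  0  0  0  0  0  0
 A  0  1  1  1  1  1  1  1  1  1  1  1
 C  0  1  1  1  1  2  2  2  2  2  2  2
 T  0  1  1  1  1  2  2  2  3  3  3  3
 A  0  1  2  2  2  2  2  2  3  3  3  3
 A  0  1  2  2  3  3  3  3  3  3  3  3
 C  0  1  2  2  3  4  4  4  4  4  4  4
 T  0  1  2  2  3  4  4  4  5  5  5  5
 T  0  1  2  2  3  4  4  4  5  5  6  6
 G  0  1  2  3  3  4  4  4  5  6  6  6
 T  0  1  2  3  3  4  4  4  5  6  7  7
dp[10][11] = 7. One LCS (by backtracking along matches): AAACTTT.

7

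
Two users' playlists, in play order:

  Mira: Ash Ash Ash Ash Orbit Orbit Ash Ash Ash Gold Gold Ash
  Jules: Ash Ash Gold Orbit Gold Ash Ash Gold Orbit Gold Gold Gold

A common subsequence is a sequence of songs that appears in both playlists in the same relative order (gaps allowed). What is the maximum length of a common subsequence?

7

Match Ash [1,1], Ash [2,2], Ash [3,6], Ash [4,7], Orbit [5,9], Gold [10,11], Gold [11,12] — 7 songs in the same relative order in both. The LCS DP gives dp[12][12] = 7, so this is optimal.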